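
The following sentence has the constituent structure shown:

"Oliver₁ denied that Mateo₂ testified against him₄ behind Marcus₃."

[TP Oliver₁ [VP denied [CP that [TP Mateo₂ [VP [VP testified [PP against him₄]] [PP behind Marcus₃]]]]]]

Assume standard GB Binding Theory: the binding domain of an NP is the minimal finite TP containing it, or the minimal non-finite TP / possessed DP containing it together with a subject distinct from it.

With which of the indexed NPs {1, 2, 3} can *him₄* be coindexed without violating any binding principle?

*him* is a pronoun, so Principle B applies: it must be free in its binding domain.
Binding domain of *him₄*: the embedded TP, whose subject is Mateo₂.
*Oliver₁* c-commands the pronoun but from outside its binding domain, and is not c-commanded by it → coindexation permitted.
*Mateo₂* c-commands the pronoun within its binding domain → coindexation would violate Principle B.
*Marcus₃* and the pronoun do not c-command one another → neither Principle B nor Principle C is at stake; coindexation permitted.

{1, 3}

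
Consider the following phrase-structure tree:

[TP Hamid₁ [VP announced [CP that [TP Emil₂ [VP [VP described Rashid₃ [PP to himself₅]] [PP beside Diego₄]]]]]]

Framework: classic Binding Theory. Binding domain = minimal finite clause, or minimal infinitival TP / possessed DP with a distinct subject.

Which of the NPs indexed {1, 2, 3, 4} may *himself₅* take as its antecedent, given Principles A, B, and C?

*himself* is an anaphor, so Principle A applies: it must be bound in its binding domain.
Binding domain of *himself₅*: the embedded TP, whose subject is Emil₂.
*Hamid₁* c-commands the anaphor but is outside its binding domain → cannot satisfy Principle A.
*Emil₂* c-commands the anaphor within its binding domain → licit binder.
*Rashid₃* c-commands the anaphor within its binding domain → licit binder.
*Diego₄* does not c-command the anaphor → cannot bind it.

{2, 3}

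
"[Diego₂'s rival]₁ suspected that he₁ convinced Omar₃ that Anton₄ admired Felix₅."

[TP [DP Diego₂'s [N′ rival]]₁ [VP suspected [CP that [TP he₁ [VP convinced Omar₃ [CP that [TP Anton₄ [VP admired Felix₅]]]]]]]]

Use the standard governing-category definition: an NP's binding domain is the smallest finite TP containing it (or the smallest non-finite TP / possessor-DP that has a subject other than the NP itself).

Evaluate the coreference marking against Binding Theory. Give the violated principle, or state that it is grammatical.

The two coindexed NPs are *[Diego₂'s rival]₁* and *he₁*.
*he₁* is a pronoun; nothing c-commands it within its binding domain (the embedded TP.), so Principle B holds trivially.
*[Diego₂'s rival]₁* is an R-expression; *he₁* does not c-command it, and no other NP shares its index, so Principle C is satisfied.
All principles are respected.

grammatical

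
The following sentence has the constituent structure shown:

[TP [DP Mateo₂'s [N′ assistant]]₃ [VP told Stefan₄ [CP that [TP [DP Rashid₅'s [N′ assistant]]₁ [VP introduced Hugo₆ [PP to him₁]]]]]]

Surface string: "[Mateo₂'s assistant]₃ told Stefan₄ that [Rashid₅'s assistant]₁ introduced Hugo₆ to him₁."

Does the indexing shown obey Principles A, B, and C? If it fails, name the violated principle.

The two coindexed NPs are *[Rashid₅'s assistant]₁* and *him₁*.
*him₁* is a pronoun. Its binding domain is the embedded TP, whose subject is [Rashid₅'s assistant]₁.
*[Rashid₅'s assistant]₁* c-commands it within that domain and carries the same index.
The pronoun is locally bound → Principle B violation.

Principle B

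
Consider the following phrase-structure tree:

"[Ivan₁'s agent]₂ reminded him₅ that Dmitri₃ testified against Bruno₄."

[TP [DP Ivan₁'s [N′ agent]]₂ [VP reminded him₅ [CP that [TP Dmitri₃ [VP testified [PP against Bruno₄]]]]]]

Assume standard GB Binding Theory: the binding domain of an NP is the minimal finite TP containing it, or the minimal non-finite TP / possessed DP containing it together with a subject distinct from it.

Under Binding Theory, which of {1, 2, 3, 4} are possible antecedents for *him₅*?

*him* is a pronoun, so Principle B applies: it must be free in its binding domain.
Binding domain of *him₅*: the matrix TP, whose subject is [Ivan₁'s agent]₂.
*Ivan₁* and the pronoun do not c-command one another → neither Principle B nor Principle C is at stake; coindexation permitted.
*[Ivan₁'s agent]₂* c-commands the pronoun within its binding domain → coindexation would violate Principle B.
*Dmitri₃*: the pronoun c-commands this R-expression → coindexation would violate Principle C on *Dmitri₃*.
*Bruno₄*: the pronoun c-commands this R-expression → coindexation would violate Principle C on *Bruno₄*.

{1}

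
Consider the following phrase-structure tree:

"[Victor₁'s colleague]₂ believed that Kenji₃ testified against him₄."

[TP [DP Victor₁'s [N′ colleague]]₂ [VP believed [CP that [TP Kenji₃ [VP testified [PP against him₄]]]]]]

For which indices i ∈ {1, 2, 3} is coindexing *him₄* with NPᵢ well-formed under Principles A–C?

*him* is a pronoun, so Principle B applies: it must be free in its binding domain.
Binding domain of *him₄*: the embedded TP, whose subject is Kenji₃.
*Victor₁* and the pronoun do not c-command one another → neither Principle B nor Principle C is at stake; coindexation permitted.
*[Victor₁'s colleague]₂* c-commands the pronoun but from outside its binding domain, and is not c-commanded by it → coindexation permitted.
*Kenji₃* c-commands the pronoun within its binding domain → coindexation would violate Principle B.

{1, 2}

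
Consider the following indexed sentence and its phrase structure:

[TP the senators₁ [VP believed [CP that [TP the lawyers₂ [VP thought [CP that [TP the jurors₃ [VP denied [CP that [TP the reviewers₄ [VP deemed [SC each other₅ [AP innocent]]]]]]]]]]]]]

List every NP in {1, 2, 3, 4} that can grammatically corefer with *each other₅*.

{4}

*each other* is an anaphor, so Principle A applies: it must be bound in its binding domain.
Binding domain of *each other₅*: the embedded TP, whose subject is the reviewers₄.
*the senators₁* c-commands the anaphor but is outside its binding domain → cannot satisfy Principle A.
*the lawyers₂* c-commands the anaphor but is outside its binding domain → cannot satisfy Principle A.
*the jurors₃* c-commands the anaphor but is outside its binding domain → cannot satisfy Principle A.
*the reviewers₄* c-commands the anaphor within its binding domain → licit binder.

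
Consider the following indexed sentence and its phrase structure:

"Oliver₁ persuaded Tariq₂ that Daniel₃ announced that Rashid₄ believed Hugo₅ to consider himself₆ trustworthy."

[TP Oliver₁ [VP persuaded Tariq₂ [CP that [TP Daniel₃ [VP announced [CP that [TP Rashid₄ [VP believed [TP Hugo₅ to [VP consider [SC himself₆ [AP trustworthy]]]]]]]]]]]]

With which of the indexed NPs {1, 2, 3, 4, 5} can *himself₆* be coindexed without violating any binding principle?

*himself* is an anaphor, so Principle A applies: it must be bound in its binding domain.
Binding domain of *himself₆*: the embedded TP, whose subject is Hugo₅.
*Oliver₁* c-commands the anaphor but is outside its binding domain → cannot satisfy Principle A.
*Tariq₂* c-commands the anaphor but is outside its binding domain → cannot satisfy Principle A.
*Daniel₃* c-commands the anaphor but is outside its binding domain → cannot satisfy Principle A.
*Rashid₄* c-commands the anaphor but is outside its binding domain → cannot satisfy Principle A.
*Hugo₅* c-commands the anaphor within its binding domain → licit binder.

{5}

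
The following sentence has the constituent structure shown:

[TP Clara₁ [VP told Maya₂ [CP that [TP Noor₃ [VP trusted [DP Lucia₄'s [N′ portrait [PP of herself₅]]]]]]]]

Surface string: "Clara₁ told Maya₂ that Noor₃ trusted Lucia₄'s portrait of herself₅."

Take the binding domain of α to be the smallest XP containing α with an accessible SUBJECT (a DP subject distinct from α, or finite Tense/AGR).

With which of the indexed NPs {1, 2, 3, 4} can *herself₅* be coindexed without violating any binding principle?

*herself* is an anaphor, so Principle A applies: it must be bound in its binding domain.
Binding domain of *herself₅*: the possessed DP, whose subject is Lucia₄.
*Clara₁* c-commands the anaphor but is outside its binding domain → cannot satisfy Principle A.
*Maya₂* c-commands the anaphor but is outside its binding domain → cannot satisfy Principle A.
*Noor₃* c-commands the anaphor but is outside its binding domain → cannot satisfy Principle A.
*Lucia₄* c-commands the anaphor within its binding domain → licit binder.

{4}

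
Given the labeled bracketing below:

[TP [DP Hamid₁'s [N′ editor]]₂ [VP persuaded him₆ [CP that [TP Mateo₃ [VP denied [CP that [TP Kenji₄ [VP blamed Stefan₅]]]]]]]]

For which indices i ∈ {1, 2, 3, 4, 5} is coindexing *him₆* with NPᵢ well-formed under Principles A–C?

{1}

*him* is a pronoun, so Principle B applies: it must be free in its binding domain.
Binding domain of *him₆*: the matrix TP, whose subject is [Hamid₁'s editor]₂.
*Hamid₁* and the pronoun do not c-command one another → neither Principle B nor Principle C is at stake; coindexation permitted.
*[Hamid₁'s editor]₂* c-commands the pronoun within its binding domain → coindexation would violate Principle B.
*Mateo₃*: the pronoun c-commands this R-expression → coindexation would violate Principle C on *Mateo₃*.
*Kenji₄*: the pronoun c-commands this R-expression → coindexation would violate Principle C on *Kenji₄*.
*Stefan₅*: the pronoun c-commands this R-expression → coindexation would violate Principle C on *Stefan₅*.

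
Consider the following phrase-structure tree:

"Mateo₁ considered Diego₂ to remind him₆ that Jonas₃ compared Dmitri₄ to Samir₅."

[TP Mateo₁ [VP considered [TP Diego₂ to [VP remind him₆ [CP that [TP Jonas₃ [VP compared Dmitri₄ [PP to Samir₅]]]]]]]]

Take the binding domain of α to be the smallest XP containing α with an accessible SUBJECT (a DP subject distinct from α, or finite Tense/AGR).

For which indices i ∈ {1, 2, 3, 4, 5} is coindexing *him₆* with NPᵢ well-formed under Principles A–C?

{1}

*him* is a pronoun, so Principle B applies: it must be free in its binding domain.
Binding domain of *him₆*: the embedded TP, whose subject is Diego₂.
*Mateo₁* c-commands the pronoun but from outside its binding domain, and is not c-commanded by it → coindexation permitted.
*Diego₂* c-commands the pronoun within its binding domain → coindexation would violate Principle B.
*Jonas₃*: the pronoun c-commands this R-expression → coindexation would violate Principle C on *Jonas₃*.
*Dmitri₄*: the pronoun c-commands this R-expression → coindexation would violate Principle C on *Dmitri₄*.
*Samir₅*: the pronoun c-commands this R-expression → coindexation would violate Principle C on *Samir₅*.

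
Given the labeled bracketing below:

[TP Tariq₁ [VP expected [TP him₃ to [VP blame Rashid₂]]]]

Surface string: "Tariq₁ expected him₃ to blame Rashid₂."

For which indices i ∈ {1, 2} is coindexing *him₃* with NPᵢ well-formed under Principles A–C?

*him* is a pronoun, so Principle B applies: it must be free in its binding domain.
Binding domain of *him₃*: the matrix TP, whose subject is Tariq₁.
*Tariq₁* c-commands the pronoun within its binding domain → coindexation would violate Principle B.
*Rashid₂*: the pronoun c-commands this R-expression → coindexation would violate Principle C on *Rashid₂*.

none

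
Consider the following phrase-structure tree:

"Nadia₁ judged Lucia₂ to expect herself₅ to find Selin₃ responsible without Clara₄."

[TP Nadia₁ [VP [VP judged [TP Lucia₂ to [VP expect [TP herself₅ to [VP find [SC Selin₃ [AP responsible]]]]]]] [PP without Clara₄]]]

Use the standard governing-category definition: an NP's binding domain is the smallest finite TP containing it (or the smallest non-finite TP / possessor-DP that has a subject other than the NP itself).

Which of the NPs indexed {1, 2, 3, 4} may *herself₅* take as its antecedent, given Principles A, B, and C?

{2}

*herself* is an anaphor, so Principle A applies: it must be bound in its binding domain.
Binding domain of *herself₅*: the embedded TP, whose subject is Lucia₂.
*Nadia₁* c-commands the anaphor but is outside its binding domain → cannot satisfy Principle A.
*Lucia₂* c-commands the anaphor within its binding domain → licit binder.
*Selin₃* does not c-command the anaphor → cannot bind it.
*Clara₄* does not c-command the anaphor → cannot bind it.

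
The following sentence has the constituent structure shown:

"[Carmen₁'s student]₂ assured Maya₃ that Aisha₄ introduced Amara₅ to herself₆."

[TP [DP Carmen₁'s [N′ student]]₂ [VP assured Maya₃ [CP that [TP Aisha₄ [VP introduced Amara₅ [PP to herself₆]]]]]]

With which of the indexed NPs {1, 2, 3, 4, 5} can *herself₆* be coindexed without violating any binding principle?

{4, 5}

*herself* is an anaphor, so Principle A applies: it must be bound in its binding domain.
Binding domain of *herself₆*: the embedded TP, whose subject is Aisha₄.
*Carmen₁* does not c-command the anaphor → cannot bind it.
*[Carmen₁'s student]₂* c-commands the anaphor but is outside its binding domain → cannot satisfy Principle A.
*Maya₃* c-commands the anaphor but is outside its binding domain → cannot satisfy Principle A.
*Aisha₄* c-commands the anaphor within its binding domain → licit binder.
*Amara₅* c-commands the anaphor within its binding domain → licit binder.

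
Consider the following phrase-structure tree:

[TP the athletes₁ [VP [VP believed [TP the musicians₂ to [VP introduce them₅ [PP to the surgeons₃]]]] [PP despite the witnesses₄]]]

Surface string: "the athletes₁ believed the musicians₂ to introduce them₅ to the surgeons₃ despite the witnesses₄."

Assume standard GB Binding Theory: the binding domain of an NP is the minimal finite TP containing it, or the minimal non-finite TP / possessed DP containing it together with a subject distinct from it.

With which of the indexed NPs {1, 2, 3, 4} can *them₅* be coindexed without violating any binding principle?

{1, 4}

*them* is a pronoun, so Principle B applies: it must be free in its binding domain.
Binding domain of *them₅*: the embedded TP, whose subject is the musicians₂.
*the athletes₁* c-commands the pronoun but from outside its binding domain, and is not c-commanded by it → coindexation permitted.
*the musicians₂* c-commands the pronoun within its binding domain → coindexation would violate Principle B.
*the surgeons₃*: the pronoun c-commands this R-expression → coindexation would violate Principle C on *the surgeons₃*.
*the witnesses₄* and the pronoun do not c-command one another → neither Principle B nor Principle C is at stake; coindexation permitted.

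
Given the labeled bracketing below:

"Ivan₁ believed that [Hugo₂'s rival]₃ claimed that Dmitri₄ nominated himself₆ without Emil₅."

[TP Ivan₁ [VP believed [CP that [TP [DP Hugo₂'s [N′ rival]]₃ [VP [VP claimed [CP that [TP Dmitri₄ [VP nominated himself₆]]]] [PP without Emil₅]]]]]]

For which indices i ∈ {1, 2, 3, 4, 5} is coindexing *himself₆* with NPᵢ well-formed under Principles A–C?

{4}

*himself* is an anaphor, so Principle A applies: it must be bound in its binding domain.
Binding domain of *himself₆*: the embedded TP, whose subject is Dmitri₄.
*Ivan₁* c-commands the anaphor but is outside its binding domain → cannot satisfy Principle A.
*Hugo₂* does not c-command the anaphor → cannot bind it.
*[Hugo₂'s rival]₃* c-commands the anaphor but is outside its binding domain → cannot satisfy Principle A.
*Dmitri₄* c-commands the anaphor within its binding domain → licit binder.
*Emil₅* does not c-command the anaphor → cannot bind it.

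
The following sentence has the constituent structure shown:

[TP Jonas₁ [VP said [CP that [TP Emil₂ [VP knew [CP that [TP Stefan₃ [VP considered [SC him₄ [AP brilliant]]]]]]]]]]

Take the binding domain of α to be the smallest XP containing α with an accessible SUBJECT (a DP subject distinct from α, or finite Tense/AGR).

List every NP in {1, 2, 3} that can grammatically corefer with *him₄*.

*him* is a pronoun, so Principle B applies: it must be free in its binding domain.
Binding domain of *him₄*: the embedded TP, whose subject is Stefan₃.
*Jonas₁* c-commands the pronoun but from outside its binding domain, and is not c-commanded by it → coindexation permitted.
*Emil₂* c-commands the pronoun but from outside its binding domain, and is not c-commanded by it → coindexation permitted.
*Stefan₃* c-commands the pronoun within its binding domain → coindexation would violate Principle B.

{1, 2}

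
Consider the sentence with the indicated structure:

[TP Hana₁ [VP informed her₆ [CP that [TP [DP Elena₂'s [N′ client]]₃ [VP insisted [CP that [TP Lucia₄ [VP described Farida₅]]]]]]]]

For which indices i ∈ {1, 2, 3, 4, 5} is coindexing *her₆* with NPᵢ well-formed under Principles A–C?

*her* is a pronoun, so Principle B applies: it must be free in its binding domain.
Binding domain of *her₆*: the matrix TP, whose subject is Hana₁.
*Hana₁* c-commands the pronoun within its binding domain → coindexation would violate Principle B.
*Elena₂*: the pronoun c-commands this R-expression → coindexation would violate Principle C on *Elena₂*.
*[Elena₂'s client]₃*: the pronoun c-commands this R-expression → coindexation would violate Principle C on *[Elena₂'s client]₃*.
*Lucia₄*: the pronoun c-commands this R-expression → coindexation would violate Principle C on *Lucia₄*.
*Farida₅*: the pronoun c-commands this R-expression → coindexation would violate Principle C on *Farida₅*.

none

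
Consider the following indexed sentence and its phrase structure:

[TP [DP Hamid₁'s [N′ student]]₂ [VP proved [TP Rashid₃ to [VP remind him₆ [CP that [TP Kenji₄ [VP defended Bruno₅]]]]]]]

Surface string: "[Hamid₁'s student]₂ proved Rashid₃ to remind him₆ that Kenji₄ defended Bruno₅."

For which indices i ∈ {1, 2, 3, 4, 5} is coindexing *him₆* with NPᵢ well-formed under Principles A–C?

*him* is a pronoun, so Principle B applies: it must be free in its binding domain.
Binding domain of *him₆*: the embedded TP, whose subject is Rashid₃.
*Hamid₁* and the pronoun do not c-command one another → neither Principle B nor Principle C is at stake; coindexation permitted.
*[Hamid₁'s student]₂* c-commands the pronoun but from outside its binding domain, and is not c-commanded by it → coindexation permitted.
*Rashid₃* c-commands the pronoun within its binding domain → coindexation would violate Principle B.
*Kenji₄*: the pronoun c-commands this R-expression → coindexation would violate Principle C on *Kenji₄*.
*Bruno₅*: the pronoun c-commands this R-expression → coindexation would violate Principle C on *Bruno₅*.

{1, 2}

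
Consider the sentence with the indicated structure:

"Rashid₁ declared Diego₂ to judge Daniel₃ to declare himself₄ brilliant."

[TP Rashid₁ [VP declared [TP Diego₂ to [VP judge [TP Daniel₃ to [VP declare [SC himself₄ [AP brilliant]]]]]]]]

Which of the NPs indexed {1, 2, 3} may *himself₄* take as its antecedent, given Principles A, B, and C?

{3}

*himself* is an anaphor, so Principle A applies: it must be bound in its binding domain.
Binding domain of *himself₄*: the embedded TP, whose subject is Daniel₃.
*Rashid₁* c-commands the anaphor but is outside its binding domain → cannot satisfy Principle A.
*Diego₂* c-commands the anaphor but is outside its binding domain → cannot satisfy Principle A.
*Daniel₃* c-commands the anaphor within its binding domain → licit binder.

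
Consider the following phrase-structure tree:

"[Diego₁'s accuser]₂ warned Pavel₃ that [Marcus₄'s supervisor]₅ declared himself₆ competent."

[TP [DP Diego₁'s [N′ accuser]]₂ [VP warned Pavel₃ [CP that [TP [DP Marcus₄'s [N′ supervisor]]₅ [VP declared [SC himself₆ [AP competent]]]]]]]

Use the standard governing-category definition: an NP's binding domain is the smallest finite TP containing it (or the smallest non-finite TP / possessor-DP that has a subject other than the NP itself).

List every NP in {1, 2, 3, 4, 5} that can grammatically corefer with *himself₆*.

{5}

*himself* is an anaphor, so Principle A applies: it must be bound in its binding domain.
Binding domain of *himself₆*: the embedded TP, whose subject is [Marcus₄'s supervisor]₅.
*Diego₁* does not c-command the anaphor → cannot bind it.
*[Diego₁'s accuser]₂* c-commands the anaphor but is outside its binding domain → cannot satisfy Principle A.
*Pavel₃* c-commands the anaphor but is outside its binding domain → cannot satisfy Principle A.
*Marcus₄* does not c-command the anaphor → cannot bind it.
*[Marcus₄'s supervisor]₅* c-commands the anaphor within its binding domain → licit binder.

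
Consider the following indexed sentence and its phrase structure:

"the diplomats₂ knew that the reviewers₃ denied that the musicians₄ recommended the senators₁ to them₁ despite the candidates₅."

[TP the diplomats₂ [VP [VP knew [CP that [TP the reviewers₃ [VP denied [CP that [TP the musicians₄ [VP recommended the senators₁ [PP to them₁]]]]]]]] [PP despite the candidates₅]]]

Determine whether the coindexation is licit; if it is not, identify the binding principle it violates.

The two coindexed NPs are *the senators₁* and *them₁*.
*them₁* is a pronoun. Its binding domain is the embedded TP, whose subject is the musicians₄.
*the senators₁* c-commands it within that domain and carries the same index.
The pronoun is locally bound → Principle B violation.

Principle B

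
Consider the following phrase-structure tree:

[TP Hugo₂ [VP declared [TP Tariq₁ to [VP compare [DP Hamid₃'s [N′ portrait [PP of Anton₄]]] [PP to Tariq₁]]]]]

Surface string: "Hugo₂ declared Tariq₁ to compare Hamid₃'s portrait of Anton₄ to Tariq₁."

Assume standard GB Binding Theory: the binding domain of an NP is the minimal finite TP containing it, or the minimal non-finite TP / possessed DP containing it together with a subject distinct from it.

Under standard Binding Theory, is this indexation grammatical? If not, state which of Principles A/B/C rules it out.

Principle C

The two coindexed NPs are *Tariq₁* (the lower occurrence) and *Tariq₁* (the higher occurrence).
*Tariq₁* (the lower occurrence) is an R-expression. Principle C requires it to be free everywhere.
*Tariq₁* (the higher occurrence) c-commands it and carries the same index.
The R-expression is bound → Principle C violation.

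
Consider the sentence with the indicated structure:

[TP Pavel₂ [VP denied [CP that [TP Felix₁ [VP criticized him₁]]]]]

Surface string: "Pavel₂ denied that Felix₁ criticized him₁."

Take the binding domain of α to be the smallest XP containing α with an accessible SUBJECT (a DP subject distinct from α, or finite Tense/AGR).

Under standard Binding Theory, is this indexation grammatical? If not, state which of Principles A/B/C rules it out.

Principle B

The two coindexed NPs are *Felix₁* and *him₁*.
*him₁* is a pronoun. Its binding domain is the embedded TP, whose subject is Felix₁.
*Felix₁* c-commands it within that domain and carries the same index.
The pronoun is locally bound → Principle B violation.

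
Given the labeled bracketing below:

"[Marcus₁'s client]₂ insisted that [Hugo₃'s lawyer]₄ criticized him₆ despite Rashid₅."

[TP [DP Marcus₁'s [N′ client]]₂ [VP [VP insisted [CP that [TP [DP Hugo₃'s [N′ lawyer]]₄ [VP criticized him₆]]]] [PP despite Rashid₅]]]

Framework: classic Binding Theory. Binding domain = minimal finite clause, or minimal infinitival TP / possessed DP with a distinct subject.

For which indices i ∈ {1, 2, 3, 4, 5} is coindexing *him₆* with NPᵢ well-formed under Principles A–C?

*him* is a pronoun, so Principle B applies: it must be free in its binding domain.
Binding domain of *him₆*: the embedded TP, whose subject is [Hugo₃'s lawyer]₄.
*Marcus₁* and the pronoun do not c-command one another → neither Principle B nor Principle C is at stake; coindexation permitted.
*[Marcus₁'s client]₂* c-commands the pronoun but from outside its binding domain, and is not c-commanded by it → coindexation permitted.
*Hugo₃* and the pronoun do not c-command one another → neither Principle B nor Principle C is at stake; coindexation permitted.
*[Hugo₃'s lawyer]₄* c-commands the pronoun within its binding domain → coindexation would violate Principle B.
*Rashid₅* and the pronoun do not c-command one another → neither Principle B nor Principle C is at stake; coindexation permitted.

{1, 2, 3, 5}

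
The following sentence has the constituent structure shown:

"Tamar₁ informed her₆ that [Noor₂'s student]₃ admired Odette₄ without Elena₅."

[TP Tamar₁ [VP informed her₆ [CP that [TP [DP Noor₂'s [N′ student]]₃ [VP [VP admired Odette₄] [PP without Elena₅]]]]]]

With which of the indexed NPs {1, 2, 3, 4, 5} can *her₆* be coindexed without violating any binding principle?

none

*her* is a pronoun, so Principle B applies: it must be free in its binding domain.
Binding domain of *her₆*: the matrix TP, whose subject is Tamar₁.
*Tamar₁* c-commands the pronoun within its binding domain → coindexation would violate Principle B.
*Noor₂*: the pronoun c-commands this R-expression → coindexation would violate Principle C on *Noor₂*.
*[Noor₂'s student]₃*: the pronoun c-commands this R-expression → coindexation would violate Principle C on *[Noor₂'s student]₃*.
*Odette₄*: the pronoun c-commands this R-expression → coindexation would violate Principle C on *Odette₄*.
*Elena₅*: the pronoun c-commands this R-expression → coindexation would violate Principle C on *Elena₅*.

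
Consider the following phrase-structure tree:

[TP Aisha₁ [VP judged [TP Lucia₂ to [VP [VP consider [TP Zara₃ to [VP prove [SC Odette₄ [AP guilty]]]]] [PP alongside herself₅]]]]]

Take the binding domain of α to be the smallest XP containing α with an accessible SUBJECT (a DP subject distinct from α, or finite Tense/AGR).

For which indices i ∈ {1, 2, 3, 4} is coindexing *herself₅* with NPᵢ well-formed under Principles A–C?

{2}

*herself* is an anaphor, so Principle A applies: it must be bound in its binding domain.
Binding domain of *herself₅*: the embedded TP, whose subject is Lucia₂.
*Aisha₁* c-commands the anaphor but is outside its binding domain → cannot satisfy Principle A.
*Lucia₂* c-commands the anaphor within its binding domain → licit binder.
*Zara₃* does not c-command the anaphor → cannot bind it.
*Odette₄* does not c-command the anaphor → cannot bind it.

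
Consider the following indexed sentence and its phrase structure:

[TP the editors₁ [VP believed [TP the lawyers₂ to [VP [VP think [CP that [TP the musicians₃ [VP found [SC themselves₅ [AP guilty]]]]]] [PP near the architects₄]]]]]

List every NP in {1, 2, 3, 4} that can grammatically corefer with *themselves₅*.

*themselves* is an anaphor, so Principle A applies: it must be bound in its binding domain.
Binding domain of *themselves₅*: the embedded TP, whose subject is the musicians₃.
*the editors₁* c-commands the anaphor but is outside its binding domain → cannot satisfy Principle A.
*the lawyers₂* c-commands the anaphor but is outside its binding domain → cannot satisfy Principle A.
*the musicians₃* c-commands the anaphor within its binding domain → licit binder.
*the architects₄* does not c-command the anaphor → cannot bind it.

{3}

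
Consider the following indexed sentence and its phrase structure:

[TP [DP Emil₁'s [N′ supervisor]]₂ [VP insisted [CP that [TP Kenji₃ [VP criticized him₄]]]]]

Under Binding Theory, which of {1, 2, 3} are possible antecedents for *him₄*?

{1, 2}

*him* is a pronoun, so Principle B applies: it must be free in its binding domain.
Binding domain of *him₄*: the embedded TP, whose subject is Kenji₃.
*Emil₁* and the pronoun do not c-command one another → neither Principle B nor Principle C is at stake; coindexation permitted.
*[Emil₁'s supervisor]₂* c-commands the pronoun but from outside its binding domain, and is not c-commanded by it → coindexation permitted.
*Kenji₃* c-commands the pronoun within its binding domain → coindexation would violate Principle B.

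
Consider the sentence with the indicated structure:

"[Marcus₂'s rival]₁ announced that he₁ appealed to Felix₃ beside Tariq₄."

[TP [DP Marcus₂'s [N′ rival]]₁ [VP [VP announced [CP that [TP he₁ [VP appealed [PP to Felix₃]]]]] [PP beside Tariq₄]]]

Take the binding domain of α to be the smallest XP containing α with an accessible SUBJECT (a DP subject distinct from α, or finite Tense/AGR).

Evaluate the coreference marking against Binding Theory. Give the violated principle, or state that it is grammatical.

The two coindexed NPs are *[Marcus₂'s rival]₁* and *he₁*.
*he₁* is a pronoun; nothing c-commands it within its binding domain (the embedded TP.), so Principle B holds trivially.
*[Marcus₂'s rival]₁* is an R-expression; *he₁* does not c-command it, and no other NP shares its index, so Principle C is satisfied.
All principles are respected.

grammatical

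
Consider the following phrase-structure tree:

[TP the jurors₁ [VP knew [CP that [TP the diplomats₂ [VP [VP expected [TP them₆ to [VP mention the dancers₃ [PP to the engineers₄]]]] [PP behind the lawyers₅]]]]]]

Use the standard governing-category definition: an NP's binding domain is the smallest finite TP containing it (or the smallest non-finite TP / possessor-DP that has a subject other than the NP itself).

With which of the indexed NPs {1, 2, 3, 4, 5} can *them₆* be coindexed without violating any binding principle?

*them* is a pronoun, so Principle B applies: it must be free in its binding domain.
Binding domain of *them₆*: the embedded TP, whose subject is the diplomats₂.
*the jurors₁* c-commands the pronoun but from outside its binding domain, and is not c-commanded by it → coindexation permitted.
*the diplomats₂* c-commands the pronoun within its binding domain → coindexation would violate Principle B.
*the dancers₃*: the pronoun c-commands this R-expression → coindexation would violate Principle C on *the dancers₃*.
*the engineers₄*: the pronoun c-commands this R-expression → coindexation would violate Principle C on *the engineers₄*.
*the lawyers₅* and the pronoun do not c-command one another → neither Principle B nor Principle C is at stake; coindexation permitted.

{1, 5}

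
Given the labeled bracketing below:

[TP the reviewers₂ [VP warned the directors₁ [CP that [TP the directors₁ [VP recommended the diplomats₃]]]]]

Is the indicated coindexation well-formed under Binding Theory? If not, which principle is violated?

The two coindexed NPs are *the directors₁* (the lower occurrence) and *the directors₁* (the higher occurrence).
*the directors₁* (the lower occurrence) is an R-expression. Principle C requires it to be free everywhere.
*the directors₁* (the higher occurrence) c-commands it and carries the same index.
The R-expression is bound → Principle C violation.

Principle C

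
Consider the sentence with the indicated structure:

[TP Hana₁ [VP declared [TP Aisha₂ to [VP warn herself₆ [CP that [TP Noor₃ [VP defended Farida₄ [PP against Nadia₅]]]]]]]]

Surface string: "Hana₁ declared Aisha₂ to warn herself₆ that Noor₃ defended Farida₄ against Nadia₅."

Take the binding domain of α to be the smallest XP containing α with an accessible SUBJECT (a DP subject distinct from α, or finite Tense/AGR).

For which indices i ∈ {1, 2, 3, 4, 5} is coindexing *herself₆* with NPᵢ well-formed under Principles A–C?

*herself* is an anaphor, so Principle A applies: it must be bound in its binding domain.
Binding domain of *herself₆*: the embedded TP, whose subject is Aisha₂.
*Hana₁* c-commands the anaphor but is outside its binding domain → cannot satisfy Principle A.
*Aisha₂* c-commands the anaphor within its binding domain → licit binder.
*Noor₃* does not c-command the anaphor → cannot bind it.
*Farida₄* does not c-command the anaphor → cannot bind it.
*Nadia₅* does not c-command the anaphor → cannot bind it.

{2}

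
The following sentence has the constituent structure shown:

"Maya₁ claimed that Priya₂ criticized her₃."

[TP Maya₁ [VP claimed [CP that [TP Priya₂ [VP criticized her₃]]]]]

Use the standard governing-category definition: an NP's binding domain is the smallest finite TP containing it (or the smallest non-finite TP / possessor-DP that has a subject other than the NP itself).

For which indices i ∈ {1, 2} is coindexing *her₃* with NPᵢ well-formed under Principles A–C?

{1}

*her* is a pronoun, so Principle B applies: it must be free in its binding domain.
Binding domain of *her₃*: the embedded TP, whose subject is Priya₂.
*Maya₁* c-commands the pronoun but from outside its binding domain, and is not c-commanded by it → coindexation permitted.
*Priya₂* c-commands the pronoun within its binding domain → coindexation would violate Principle B.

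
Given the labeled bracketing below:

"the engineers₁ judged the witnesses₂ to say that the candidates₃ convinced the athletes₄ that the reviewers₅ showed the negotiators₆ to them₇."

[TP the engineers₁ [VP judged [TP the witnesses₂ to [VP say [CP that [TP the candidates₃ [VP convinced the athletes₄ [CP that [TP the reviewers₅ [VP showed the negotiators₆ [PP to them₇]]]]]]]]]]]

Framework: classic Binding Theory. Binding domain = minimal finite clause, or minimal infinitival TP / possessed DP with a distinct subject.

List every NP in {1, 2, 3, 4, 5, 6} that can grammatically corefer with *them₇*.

{1, 2, 3, 4}

*them* is a pronoun, so Principle B applies: it must be free in its binding domain.
Binding domain of *them₇*: the embedded TP, whose subject is the reviewers₅.
*the engineers₁* c-commands the pronoun but from outside its binding domain, and is not c-commanded by it → coindexation permitted.
*the witnesses₂* c-commands the pronoun but from outside its binding domain, and is not c-commanded by it → coindexation permitted.
*the candidates₃* c-commands the pronoun but from outside its binding domain, and is not c-commanded by it → coindexation permitted.
*the athletes₄* c-commands the pronoun but from outside its binding domain, and is not c-commanded by it → coindexation permitted.
*the reviewers₅* c-commands the pronoun within its binding domain → coindexation would violate Principle B.
*the negotiators₆* c-commands the pronoun within its binding domain → coindexation would violate Principle B.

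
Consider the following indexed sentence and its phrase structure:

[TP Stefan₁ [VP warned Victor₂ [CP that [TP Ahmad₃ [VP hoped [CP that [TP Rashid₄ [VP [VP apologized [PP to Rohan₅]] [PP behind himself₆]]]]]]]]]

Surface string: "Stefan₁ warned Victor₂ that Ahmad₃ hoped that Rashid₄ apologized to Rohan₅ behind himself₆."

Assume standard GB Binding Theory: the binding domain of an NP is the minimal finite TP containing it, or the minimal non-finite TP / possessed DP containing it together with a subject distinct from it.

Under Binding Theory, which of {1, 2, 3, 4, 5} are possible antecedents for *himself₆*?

*himself* is an anaphor, so Principle A applies: it must be bound in its binding domain.
Binding domain of *himself₆*: the embedded TP, whose subject is Rashid₄.
*Stefan₁* c-commands the anaphor but is outside its binding domain → cannot satisfy Principle A.
*Victor₂* c-commands the anaphor but is outside its binding domain → cannot satisfy Principle A.
*Ahmad₃* c-commands the anaphor but is outside its binding domain → cannot satisfy Principle A.
*Rashid₄* c-commands the anaphor within its binding domain → licit binder.
*Rohan₅* does not c-command the anaphor → cannot bind it.

{4}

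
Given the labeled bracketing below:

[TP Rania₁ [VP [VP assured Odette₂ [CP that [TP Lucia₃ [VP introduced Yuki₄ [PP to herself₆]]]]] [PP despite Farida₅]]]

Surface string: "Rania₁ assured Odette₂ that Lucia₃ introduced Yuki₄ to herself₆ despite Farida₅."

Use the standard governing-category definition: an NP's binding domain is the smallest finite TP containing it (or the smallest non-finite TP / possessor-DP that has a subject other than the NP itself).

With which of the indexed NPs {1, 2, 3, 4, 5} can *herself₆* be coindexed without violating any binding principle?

*herself* is an anaphor, so Principle A applies: it must be bound in its binding domain.
Binding domain of *herself₆*: the embedded TP, whose subject is Lucia₃.
*Rania₁* c-commands the anaphor but is outside its binding domain → cannot satisfy Principle A.
*Odette₂* c-commands the anaphor but is outside its binding domain → cannot satisfy Principle A.
*Lucia₃* c-commands the anaphor within its binding domain → licit binder.
*Yuki₄* c-commands the anaphor within its binding domain → licit binder.
*Farida₅* does not c-command the anaphor → cannot bind it.

{3, 4}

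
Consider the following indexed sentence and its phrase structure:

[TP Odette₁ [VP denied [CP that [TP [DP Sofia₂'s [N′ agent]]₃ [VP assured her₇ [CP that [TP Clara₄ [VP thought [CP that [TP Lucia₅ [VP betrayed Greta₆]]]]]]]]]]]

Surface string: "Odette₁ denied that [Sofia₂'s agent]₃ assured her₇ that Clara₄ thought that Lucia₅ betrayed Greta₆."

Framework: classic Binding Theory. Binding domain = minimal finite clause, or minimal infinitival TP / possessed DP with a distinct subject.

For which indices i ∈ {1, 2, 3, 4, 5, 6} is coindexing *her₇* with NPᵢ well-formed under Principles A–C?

*her* is a pronoun, so Principle B applies: it must be free in its binding domain.
Binding domain of *her₇*: the embedded TP, whose subject is [Sofia₂'s agent]₃.
*Odette₁* c-commands the pronoun but from outside its binding domain, and is not c-commanded by it → coindexation permitted.
*Sofia₂* and the pronoun do not c-command one another → neither Principle B nor Principle C is at stake; coindexation permitted.
*[Sofia₂'s agent]₃* c-commands the pronoun within its binding domain → coindexation would violate Principle B.
*Clara₄*: the pronoun c-commands this R-expression → coindexation would violate Principle C on *Clara₄*.
*Lucia₅*: the pronoun c-commands this R-expression → coindexation would violate Principle C on *Lucia₅*.
*Greta₆*: the pronoun c-commands this R-expression → coindexation would violate Principle C on *Greta₆*.

{1, 2}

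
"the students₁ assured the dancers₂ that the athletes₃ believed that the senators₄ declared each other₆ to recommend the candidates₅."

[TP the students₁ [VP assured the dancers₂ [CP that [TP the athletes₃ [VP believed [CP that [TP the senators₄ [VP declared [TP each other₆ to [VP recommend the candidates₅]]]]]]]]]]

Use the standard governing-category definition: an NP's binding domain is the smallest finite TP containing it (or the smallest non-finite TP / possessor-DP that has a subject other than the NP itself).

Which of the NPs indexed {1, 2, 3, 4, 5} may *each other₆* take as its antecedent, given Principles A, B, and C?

*each other* is an anaphor, so Principle A applies: it must be bound in its binding domain.
Binding domain of *each other₆*: the embedded TP, whose subject is the senators₄.
*the students₁* c-commands the anaphor but is outside its binding domain → cannot satisfy Principle A.
*the dancers₂* c-commands the anaphor but is outside its binding domain → cannot satisfy Principle A.
*the athletes₃* c-commands the anaphor but is outside its binding domain → cannot satisfy Principle A.
*the senators₄* c-commands the anaphor within its binding domain → licit binder.
*the candidates₅* does not c-command the anaphor → cannot bind it.

{4}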